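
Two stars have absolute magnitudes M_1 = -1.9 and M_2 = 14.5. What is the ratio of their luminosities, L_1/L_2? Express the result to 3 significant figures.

ΔM = M_1 − M_2 = -16.4
L_1/L_2 = 10^(−0.4 ΔM) = 10^6.560 = 3.631×10^6

L_1/L_2 ≈ 3.63×10^6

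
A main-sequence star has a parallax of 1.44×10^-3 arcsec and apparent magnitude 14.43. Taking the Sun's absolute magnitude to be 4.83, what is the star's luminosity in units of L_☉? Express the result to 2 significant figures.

L/L_☉ ≈ 0.70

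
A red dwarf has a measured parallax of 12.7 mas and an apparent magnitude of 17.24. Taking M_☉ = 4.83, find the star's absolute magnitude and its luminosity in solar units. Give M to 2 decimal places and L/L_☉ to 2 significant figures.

d = 1/p = 1000/12.7 mas = 78.74 pc
M = m − 5 log₁₀ d + 5 = 17.24 − 5·1.8962 + 5 = 12.759
M − M_☉ = 12.759 − 4.83 = 7.929
L/L_☉ = 10^(−0.4 × 7.929) = 6.736×10^-4

M ≈ 12.76; L/L_☉ ≈ 6.7×10^-4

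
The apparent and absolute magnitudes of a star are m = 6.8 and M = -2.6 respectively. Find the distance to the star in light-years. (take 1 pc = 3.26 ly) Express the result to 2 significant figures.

d ≈ 2500 ly

Distance modulus: m − M = 6.8 − (-2.6) = 9.400
m − M = 5 log₁₀ d − 5
log₁₀ d = (m − M)/5 + 1 = 2.8800
d = 10^2.8800 = 758.6 pc
= 2473 ly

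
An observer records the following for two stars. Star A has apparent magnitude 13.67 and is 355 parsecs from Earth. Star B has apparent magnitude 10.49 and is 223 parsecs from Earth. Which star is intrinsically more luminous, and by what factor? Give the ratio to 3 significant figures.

Star A: M = m − 5 log₁₀ d + 5 = 13.67 − 5·2.5502 + 5 = 5.919
Star B: M = m − 5 log₁₀ d + 5 = 10.49 − 5·2.3483 + 5 = 3.748
ΔM = M_A − M_B = 5.919 − (3.748) = 2.170; smaller M is more luminous → Star B.
L ratio = 10^(0.4 |ΔM|) = 10^0.868 = 7.382

Star B is more luminous, by a factor of 7.38.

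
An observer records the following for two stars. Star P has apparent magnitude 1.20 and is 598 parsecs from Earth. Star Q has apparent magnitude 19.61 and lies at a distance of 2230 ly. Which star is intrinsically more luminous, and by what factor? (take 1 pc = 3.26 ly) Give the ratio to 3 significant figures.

Star P is more luminous, by a factor of 1.77×10^7.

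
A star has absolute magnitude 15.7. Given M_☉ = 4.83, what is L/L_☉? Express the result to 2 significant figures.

L/L_☉ ≈ 4.5×10^-5

M − M_☉ = 15.7 − 4.83 = 10.870
L/L_☉ = 10^(−0.4 (M − M_☉)) = 10^-4.348 = 4.487×10^-5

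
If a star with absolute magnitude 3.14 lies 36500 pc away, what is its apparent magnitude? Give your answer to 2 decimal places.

m ≈ 20.95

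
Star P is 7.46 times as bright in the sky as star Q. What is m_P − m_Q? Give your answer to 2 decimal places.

m_P − m_Q ≈ -2.18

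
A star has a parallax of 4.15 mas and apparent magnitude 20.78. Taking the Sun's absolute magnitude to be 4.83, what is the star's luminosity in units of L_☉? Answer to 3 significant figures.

d = 1/p = 1000/4.15 mas = 241.0 pc
M = m − 5 log₁₀ d + 5 = 20.78 − 5·2.3820 + 5 = 13.870
M − M_☉ = 13.870 − 4.83 = 9.040
L/L_☉ = 10^(−0.4 × 9.040) = 2.420×10^-4

L/L_☉ ≈ 2.42×10^-4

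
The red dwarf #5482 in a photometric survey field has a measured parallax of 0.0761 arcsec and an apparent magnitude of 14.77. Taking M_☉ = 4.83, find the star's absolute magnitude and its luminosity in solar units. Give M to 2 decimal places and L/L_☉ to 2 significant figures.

d = 1/p = 1/0.0761″ = 13.14 pc
M = m − 5 log₁₀ d + 5 = 14.77 − 5·1.1186 + 5 = 14.177
M − M_☉ = 14.177 − 4.83 = 9.347
L/L_☉ = 10^(−0.4 × 9.347) = 1.825×10^-4

M ≈ 14.18; L/L_☉ ≈ 1.8×10^-4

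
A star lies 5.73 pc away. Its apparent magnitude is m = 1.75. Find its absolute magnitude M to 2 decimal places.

M ≈ 2.96

5 log₁₀(d/10 pc) = 5 log₁₀(5.730) − 5 = -1.209
M = m − 5 log₁₀(d/10) = 1.75 + 1.209 = 2.959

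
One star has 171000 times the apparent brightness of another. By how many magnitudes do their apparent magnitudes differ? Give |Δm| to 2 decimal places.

Pogson: Δm = −2.5 log₁₀(ratio) = −2.5 log₁₀(171000) = −2.5 × 5.2330 = -13.082

|Δm| ≈ 13.08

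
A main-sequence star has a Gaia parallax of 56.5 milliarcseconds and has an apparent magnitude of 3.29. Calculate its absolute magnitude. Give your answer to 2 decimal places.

M ≈ 2.05

p = 56.5 mas = 0.0565″ → d = 1/p = 17.70 pc
5 log₁₀(d/10 pc) = 5 log₁₀(17.70) − 5 = 1.240
M = m − 5 log₁₀(d/10) = 3.29 − 1.240 = 2.050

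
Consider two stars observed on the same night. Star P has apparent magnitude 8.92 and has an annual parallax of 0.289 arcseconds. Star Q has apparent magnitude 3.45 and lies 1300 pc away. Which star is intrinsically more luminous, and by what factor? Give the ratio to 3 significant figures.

Star Q is more luminous, by a factor of 2.18×10^7.

Star P: d = 1/p = 1/0.289″ = 3.460 pc
Star P: M = m − 5 log₁₀ d + 5 = 8.92 − 5·0.5391 + 5 = 11.224
Star Q: M = m − 5 log₁₀ d + 5 = 3.45 − 5·3.1139 + 5 = -7.120
ΔM = M_P − M_Q = 11.224 − (-7.120) = 18.344; smaller M is more luminous → Star Q.
L ratio = 10^(0.4 |ΔM|) = 10^7.338 = 2.176×10^7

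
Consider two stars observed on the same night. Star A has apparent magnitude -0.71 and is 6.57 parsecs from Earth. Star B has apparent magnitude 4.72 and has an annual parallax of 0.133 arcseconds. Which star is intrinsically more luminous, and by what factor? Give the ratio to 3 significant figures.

Star A is more luminous, by a factor of 113.

Star A: M = m − 5 log₁₀ d + 5 = -0.71 − 5·0.8176 + 5 = 0.202
Star B: d = 1/p = 1/0.133″ = 7.519 pc
Star B: M = m − 5 log₁₀ d + 5 = 4.72 − 5·0.8761 + 5 = 5.339
ΔM = M_A − M_B = 0.202 − (5.339) = -5.137; smaller M is more luminous → Star A.
L ratio = 10^(0.4 |ΔM|) = 10^2.055 = 113.5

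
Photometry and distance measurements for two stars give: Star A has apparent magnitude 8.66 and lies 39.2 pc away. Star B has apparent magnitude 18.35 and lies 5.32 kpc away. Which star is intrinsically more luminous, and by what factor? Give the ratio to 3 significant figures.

Star B is more luminous, by a factor of 2.45.

Star A: M = m − 5 log₁₀ d + 5 = 8.66 − 5·1.5933 + 5 = 5.694
Star B: d = 5.32 kpc = 5320 pc
Star B: M = m − 5 log₁₀ d + 5 = 18.35 − 5·3.7259 + 5 = 4.720
ΔM = M_A − M_B = 5.694 − (4.720) = 0.973; smaller M is more luminous → Star B.
L ratio = 10^(0.4 |ΔM|) = 10^0.389 = 2.450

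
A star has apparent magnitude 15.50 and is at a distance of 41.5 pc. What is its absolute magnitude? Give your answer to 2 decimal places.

M ≈ 12.41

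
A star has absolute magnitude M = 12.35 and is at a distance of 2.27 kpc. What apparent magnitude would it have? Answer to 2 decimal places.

d = 2.27 kpc = 2270 pc
m = M + 5 log₁₀ d − 5 = 12.35 + 5·3.3560 − 5 = 24.130

m ≈ 24.13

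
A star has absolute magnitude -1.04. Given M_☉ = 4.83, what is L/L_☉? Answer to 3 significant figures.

L/L_☉ ≈ 223

M − M_☉ = -1.04 − 4.83 = -5.870
L/L_☉ = 10^(−0.4 (M − M_☉)) = 10^2.348 = 222.8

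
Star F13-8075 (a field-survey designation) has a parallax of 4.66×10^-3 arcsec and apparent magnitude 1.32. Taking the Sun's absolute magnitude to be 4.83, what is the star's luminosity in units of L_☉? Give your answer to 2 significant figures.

L/L_☉ ≈ 12000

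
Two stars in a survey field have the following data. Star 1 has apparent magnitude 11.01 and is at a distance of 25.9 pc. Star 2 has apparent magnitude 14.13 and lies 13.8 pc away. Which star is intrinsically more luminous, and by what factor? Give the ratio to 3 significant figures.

Star 1: M = m − 5 log₁₀ d + 5 = 11.01 − 5·1.4133 + 5 = 8.944
Star 2: M = m − 5 log₁₀ d + 5 = 14.13 − 5·1.1399 + 5 = 13.431
ΔM = M_1 − M_2 = 8.944 − (13.431) = -4.487; smaller M is more luminous → Star 1.
L ratio = 10^(0.4 |ΔM|) = 10^1.795 = 62.35

Star 1 is more luminous, by a factor of 62.4.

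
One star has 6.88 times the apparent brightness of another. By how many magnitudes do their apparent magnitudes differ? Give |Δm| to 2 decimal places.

|Δm| ≈ 2.09

Pogson: Δm = −2.5 log₁₀(ratio) = −2.5 log₁₀(6.88) = −2.5 × 0.8376 = -2.094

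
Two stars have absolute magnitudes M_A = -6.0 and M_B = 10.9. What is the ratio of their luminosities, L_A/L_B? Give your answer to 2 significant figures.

ΔM = M_A − M_B = -16.9
L_A/L_B = 10^(−0.4 ΔM) = 10^6.760 = 5.754×10^6

L_A/L_B ≈ 5.8×10^6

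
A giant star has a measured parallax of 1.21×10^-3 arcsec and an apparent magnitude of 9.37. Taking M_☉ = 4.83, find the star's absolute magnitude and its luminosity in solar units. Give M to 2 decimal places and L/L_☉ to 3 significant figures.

M ≈ -0.22; L/L_☉ ≈ 104

d = 1/p = 1/1.21×10^-3″ = 826.4 pc
M = m − 5 log₁₀ d + 5 = 9.37 − 5·2.9172 + 5 = -0.216
M − M_☉ = -0.216 − 4.83 = -5.046
L/L_☉ = 10^(−0.4 × -5.046) = 104.3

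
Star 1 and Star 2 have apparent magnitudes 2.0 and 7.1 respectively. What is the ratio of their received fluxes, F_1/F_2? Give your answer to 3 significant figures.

F_1/F_2 ≈ 110

Δm = 2.0 − (7.1) = -5.1
Flux ratio = 10^(−0.4 Δm) = 10^(−0.4 × -5.1) = 10^2.040 = 109.6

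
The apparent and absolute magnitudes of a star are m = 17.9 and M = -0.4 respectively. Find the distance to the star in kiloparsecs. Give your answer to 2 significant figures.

d ≈ 46 kpc

Distance modulus: m − M = 17.9 − (-0.4) = 18.300
m − M = 5 log₁₀ d − 5
log₁₀ d = (m − M)/5 + 1 = 4.6600
d = 10^4.6600 = 45710 pc
= 45.71 kpc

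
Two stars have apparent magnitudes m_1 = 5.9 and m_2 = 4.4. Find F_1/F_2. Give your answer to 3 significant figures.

Δm = 5.9 − (4.4) = 1.5
Flux ratio = 10^(−0.4 Δm) = 10^(−0.4 × 1.5) = 10^-0.600 = 0.2512

F_1/F_2 ≈ 0.251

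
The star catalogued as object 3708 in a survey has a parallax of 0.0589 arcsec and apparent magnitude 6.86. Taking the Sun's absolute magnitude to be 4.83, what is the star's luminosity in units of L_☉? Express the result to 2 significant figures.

L/L_☉ ≈ 0.44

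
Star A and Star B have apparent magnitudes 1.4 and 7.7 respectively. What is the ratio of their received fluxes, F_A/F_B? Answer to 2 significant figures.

Δm = 1.4 − (7.7) = -6.3
Flux ratio = 10^(−0.4 Δm) = 10^(−0.4 × -6.3) = 10^2.520 = 331.1

F_A/F_B ≈ 330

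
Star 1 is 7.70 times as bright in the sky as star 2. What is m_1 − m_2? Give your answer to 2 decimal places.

Pogson: Δm = −2.5 log₁₀(ratio) = −2.5 log₁₀(7.70) = −2.5 × 0.8865 = -2.216
Star 1 is brighter, so it has the smaller magnitude: the difference is negative.

m_1 − m_2 ≈ -2.22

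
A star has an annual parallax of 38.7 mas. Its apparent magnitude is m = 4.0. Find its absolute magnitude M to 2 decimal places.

p = 38.7 mas = 0.0387″ → d = 1/p = 25.84 pc
5 log₁₀(d/10 pc) = 5 log₁₀(25.84) − 5 = 2.061
M = m − 5 log₁₀(d/10) = 4.0 − 2.061 = 1.939

M ≈ 1.94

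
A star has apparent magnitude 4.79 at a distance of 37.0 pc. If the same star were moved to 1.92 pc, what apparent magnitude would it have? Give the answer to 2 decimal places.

Flux ∝ 1/d², so Δm = 5 log₁₀(d₂/d₁) = 5 log₁₀(1.92/37.0) = -6.425
m₂ = m₁ + Δm = 4.79 + (-6.425) = -1.635

m ≈ -1.63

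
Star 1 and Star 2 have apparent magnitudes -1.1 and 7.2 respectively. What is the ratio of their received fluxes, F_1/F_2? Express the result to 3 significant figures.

F_1/F_2 ≈ 2090

Δm = -1.1 − (7.2) = -8.3
Flux ratio = 10^(−0.4 Δm) = 10^(−0.4 × -8.3) = 10^3.320 = 2089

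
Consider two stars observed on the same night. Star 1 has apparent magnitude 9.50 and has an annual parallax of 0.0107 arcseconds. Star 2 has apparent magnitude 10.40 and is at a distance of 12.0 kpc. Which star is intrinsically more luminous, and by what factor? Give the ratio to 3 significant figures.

Star 1: d = 1/p = 1/0.0107″ = 93.46 pc
Star 1: M = m − 5 log₁₀ d + 5 = 9.50 − 5·1.9706 + 5 = 4.647
Star 2: d = 12.0 kpc = 12000 pc
Star 2: M = m − 5 log₁₀ d + 5 = 10.40 − 5·4.0792 + 5 = -4.996
ΔM = M_1 − M_2 = 4.647 − (-4.996) = 9.643; smaller M is more luminous → Star 2.
L ratio = 10^(0.4 |ΔM|) = 10^3.857 = 7197

Star 2 is more luminous, by a factor of 7200.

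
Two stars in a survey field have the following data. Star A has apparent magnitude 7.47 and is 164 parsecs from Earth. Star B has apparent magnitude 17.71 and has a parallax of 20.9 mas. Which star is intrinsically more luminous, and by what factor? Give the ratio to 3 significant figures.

Star A is more luminous, by a factor of 147000.

Star A: M = m − 5 log₁₀ d + 5 = 7.47 − 5·2.2148 + 5 = 1.396
Star B: p = 20.9 mas = 0.0209″ → d = 1/p = 47.85 pc
Star B: M = m − 5 log₁₀ d + 5 = 17.71 − 5·1.6799 + 5 = 14.311
ΔM = M_A − M_B = 1.396 − (14.311) = -12.915; smaller M is more luminous → Star A.
L ratio = 10^(0.4 |ΔM|) = 10^5.166 = 146500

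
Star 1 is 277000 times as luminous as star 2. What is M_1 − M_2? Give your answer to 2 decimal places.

M_1 − M_2 ≈ -13.61

Pogson: ΔM = −2.5 log₁₀(ratio) = −2.5 log₁₀(277000) = −2.5 × 5.4425 = -13.606
Star 1 is brighter, so it has the smaller magnitude: the difference is negative.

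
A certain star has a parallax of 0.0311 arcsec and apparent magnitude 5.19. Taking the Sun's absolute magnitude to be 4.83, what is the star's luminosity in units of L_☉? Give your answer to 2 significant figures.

L/L_☉ ≈ 7.4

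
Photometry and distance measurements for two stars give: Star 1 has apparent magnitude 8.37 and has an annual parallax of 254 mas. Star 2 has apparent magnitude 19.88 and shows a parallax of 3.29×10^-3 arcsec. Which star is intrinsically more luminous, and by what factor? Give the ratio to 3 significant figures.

Star 1: p = 254 mas = 0.254″ → d = 1/p = 3.937 pc
Star 1: M = m − 5 log₁₀ d + 5 = 8.37 − 5·0.5952 + 5 = 10.394
Star 2: d = 1/p = 1/3.29×10^-3″ = 304.0 pc
Star 2: M = m − 5 log₁₀ d + 5 = 19.88 − 5·2.4828 + 5 = 12.466
ΔM = M_1 − M_2 = 10.394 − (12.466) = -2.072; smaller M is more luminous → Star 1.
L ratio = 10^(0.4 |ΔM|) = 10^0.829 = 6.741

Star 1 is more luminous, by a factor of 6.74.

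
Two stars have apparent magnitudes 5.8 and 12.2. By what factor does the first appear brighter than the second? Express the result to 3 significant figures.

363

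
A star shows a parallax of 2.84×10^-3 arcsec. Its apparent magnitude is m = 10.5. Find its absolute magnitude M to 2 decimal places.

d = 1/p = 1/2.84×10^-3″ = 352.1 pc
5 log₁₀(d/10 pc) = 5 log₁₀(352.1) − 5 = 7.733
M = m − 5 log₁₀(d/10) = 10.5 − 7.733 = 2.767

M ≈ 2.77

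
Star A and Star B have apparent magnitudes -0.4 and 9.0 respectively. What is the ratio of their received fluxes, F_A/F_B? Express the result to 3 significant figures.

F_A/F_B ≈ 5750

Magnitude difference = -9.4
Flux ratio = 10^(−0.4 Δm) = 10^(−0.4 × -9.4) = 10^3.760 = 5754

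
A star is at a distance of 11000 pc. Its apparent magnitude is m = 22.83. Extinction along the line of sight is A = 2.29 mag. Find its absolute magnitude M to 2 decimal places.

5 log₁₀(d/10 pc) = 5 log₁₀(11000) − 5 = 15.207
M = m − 5 log₁₀(d/10) − A = 22.83 − 15.207 − 2.29 = 5.333

M ≈ 5.33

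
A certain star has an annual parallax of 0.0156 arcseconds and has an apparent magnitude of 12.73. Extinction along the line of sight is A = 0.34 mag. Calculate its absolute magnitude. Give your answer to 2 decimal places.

M ≈ 8.36

d = 1/p = 1/0.0156″ = 64.10 pc
5 log₁₀(d/10 pc) = 5 log₁₀(64.10) − 5 = 4.034
M = m − 5 log₁₀(d/10) − A = 12.73 − 4.034 − 0.34 = 8.356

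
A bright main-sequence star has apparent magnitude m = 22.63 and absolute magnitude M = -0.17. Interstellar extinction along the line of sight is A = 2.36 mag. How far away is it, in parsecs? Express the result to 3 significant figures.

d ≈ 122000 pc

m − M = 5 log₁₀(d/10 pc) + A  ⇒  22.63 − (-0.17) − 2.36 = 5 log₁₀(d/10)
20.440 = 5 log₁₀(d/10)
log₁₀ d = (m − M − A)/5 + 1 = 5.0880
d = 10^5.0880 = 122500 pc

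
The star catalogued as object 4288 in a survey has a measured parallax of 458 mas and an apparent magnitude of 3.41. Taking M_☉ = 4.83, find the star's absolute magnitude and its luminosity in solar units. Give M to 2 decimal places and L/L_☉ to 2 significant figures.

d = 1/p = 1000/458 mas = 2.183 pc
M = m − 5 log₁₀ d + 5 = 3.41 − 5·0.3391 + 5 = 6.714
M − M_☉ = 6.714 − 4.83 = 1.884
L/L_☉ = 10^(−0.4 × 1.884) = 0.1763

M ≈ 6.71; L/L_☉ ≈ 0.18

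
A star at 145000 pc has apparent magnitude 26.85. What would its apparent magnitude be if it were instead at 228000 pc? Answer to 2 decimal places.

Flux ∝ 1/d², so Δm = 5 log₁₀(d₂/d₁) = 5 log₁₀(228000/145000) = 0.983
m₂ = m₁ + Δm = 26.85 + (0.983) = 27.833

m ≈ 27.83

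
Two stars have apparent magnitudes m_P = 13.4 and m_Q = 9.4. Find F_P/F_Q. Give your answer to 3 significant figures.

Δm = 13.4 − (9.4) = 4.0
Flux ratio = 10^(−0.4 Δm) = 10^(−0.4 × 4.0) = 10^-1.600 = 0.02512

F_P/F_Q ≈ 0.0251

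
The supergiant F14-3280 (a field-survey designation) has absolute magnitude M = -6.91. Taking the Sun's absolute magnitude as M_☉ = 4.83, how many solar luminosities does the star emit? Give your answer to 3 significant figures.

L/L_☉ ≈ 49700

M − M_☉ = -6.91 − 4.83 = -11.740
L/L_☉ = 10^(−0.4 (M − M_☉)) = 10^4.696 = 49660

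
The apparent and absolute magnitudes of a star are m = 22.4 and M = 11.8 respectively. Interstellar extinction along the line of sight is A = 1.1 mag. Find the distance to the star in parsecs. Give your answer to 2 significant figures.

d ≈ 790 pc

m − M = 5 log₁₀(d/10 pc) + A  ⇒  22.4 − (11.8) − 1.1 = 5 log₁₀(d/10)
9.500 = 5 log₁₀(d/10)
log₁₀ d = (m − M − A)/5 + 1 = 2.9000
d = 10^2.9000 = 794.3 pc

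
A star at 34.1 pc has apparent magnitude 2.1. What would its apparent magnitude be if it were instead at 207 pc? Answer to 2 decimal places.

Flux ∝ 1/d², so Δm = 5 log₁₀(d₂/d₁) = 5 log₁₀(207/34.1) = 3.916
m₂ = m₁ + Δm = 2.1 + (3.916) = 6.016

m ≈ 6.02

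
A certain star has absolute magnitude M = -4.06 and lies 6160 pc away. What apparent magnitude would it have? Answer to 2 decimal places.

m = M + 5 log₁₀ d − 5 = -4.06 + 5·3.7896 − 5 = 9.888

m ≈ 9.89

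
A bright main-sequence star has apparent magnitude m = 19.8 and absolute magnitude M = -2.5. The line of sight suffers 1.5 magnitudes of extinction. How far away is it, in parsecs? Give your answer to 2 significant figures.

m − M = 5 log₁₀(d/10 pc) + A  ⇒  19.8 − (-2.5) − 1.5 = 5 log₁₀(d/10)
20.800 = 5 log₁₀(d/10)
log₁₀ d = (m − M − A)/5 + 1 = 5.1600
d = 10^5.1600 = 144500 pc

d ≈ 140000 pc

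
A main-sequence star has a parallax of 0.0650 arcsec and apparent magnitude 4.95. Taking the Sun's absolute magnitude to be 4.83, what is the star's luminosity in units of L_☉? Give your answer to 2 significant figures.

d = 1/p = 1/0.0650″ = 15.38 pc
M = m − 5 log₁₀ d + 5 = 4.95 − 5·1.1871 + 5 = 4.015
M − M_☉ = 4.015 − 4.83 = -0.815
L/L_☉ = 10^(−0.4 × -0.815) = 2.119

L/L_☉ ≈ 2.1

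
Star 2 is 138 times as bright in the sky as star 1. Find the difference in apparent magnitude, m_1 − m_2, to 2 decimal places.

m_1 − m_2 ≈ 5.35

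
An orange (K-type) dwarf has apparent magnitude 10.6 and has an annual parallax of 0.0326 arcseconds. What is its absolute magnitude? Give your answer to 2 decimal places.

M ≈ 8.17

d = 1/p = 1/0.0326″ = 30.67 pc
5 log₁₀(d/10 pc) = 5 log₁₀(30.67) − 5 = 2.434
M = m − 5 log₁₀(d/10) = 10.6 − 2.434 = 8.166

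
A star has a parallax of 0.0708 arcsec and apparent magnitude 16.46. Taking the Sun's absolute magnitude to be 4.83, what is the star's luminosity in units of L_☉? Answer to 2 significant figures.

L/L_☉ ≈ 4.4×10^-5

d = 1/p = 1/0.0708″ = 14.12 pc
M = m − 5 log₁₀ d + 5 = 16.46 − 5·1.1500 + 5 = 15.710
M − M_☉ = 15.710 − 4.83 = 10.880
L/L_☉ = 10^(−0.4 × 10.880) = 4.446×10^-5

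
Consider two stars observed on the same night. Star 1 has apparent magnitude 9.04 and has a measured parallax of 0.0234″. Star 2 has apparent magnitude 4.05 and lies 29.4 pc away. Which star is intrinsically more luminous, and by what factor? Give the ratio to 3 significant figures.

Star 1: d = 1/p = 1/0.0234″ = 42.74 pc
Star 1: M = m − 5 log₁₀ d + 5 = 9.04 − 5·1.6308 + 5 = 5.886
Star 2: M = m − 5 log₁₀ d + 5 = 4.05 − 5·1.4683 + 5 = 1.708
ΔM = M_1 − M_2 = 5.886 − (1.708) = 4.178; smaller M is more luminous → Star 2.
L ratio = 10^(0.4 |ΔM|) = 10^1.671 = 46.89

Star 2 is more luminous, by a factor of 46.9.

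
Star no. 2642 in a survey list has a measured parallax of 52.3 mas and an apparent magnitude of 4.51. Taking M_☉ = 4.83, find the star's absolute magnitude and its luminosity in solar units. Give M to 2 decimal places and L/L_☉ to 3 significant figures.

M ≈ 3.10; L/L_☉ ≈ 4.91

d = 1/p = 1000/52.3 mas = 19.12 pc
M = m − 5 log₁₀ d + 5 = 4.51 − 5·1.2815 + 5 = 3.103
M − M_☉ = 3.103 − 4.83 = -1.727
L/L_☉ = 10^(−0.4 × -1.727) = 4.909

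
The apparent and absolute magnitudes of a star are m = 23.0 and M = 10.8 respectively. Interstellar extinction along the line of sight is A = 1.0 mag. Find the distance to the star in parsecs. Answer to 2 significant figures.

m − M = 5 log₁₀(d/10 pc) + A  ⇒  23.0 − (10.8) − 1.0 = 5 log₁₀(d/10)
11.200 = 5 log₁₀(d/10)
log₁₀ d = (m − M − A)/5 + 1 = 3.2400
d = 10^3.2400 = 1738 pc

d ≈ 1700 pc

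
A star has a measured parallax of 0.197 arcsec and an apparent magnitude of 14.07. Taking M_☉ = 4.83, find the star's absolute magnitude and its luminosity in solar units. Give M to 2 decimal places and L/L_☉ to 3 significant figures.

M ≈ 15.54; L/L_☉ ≈ 5.19×10^-5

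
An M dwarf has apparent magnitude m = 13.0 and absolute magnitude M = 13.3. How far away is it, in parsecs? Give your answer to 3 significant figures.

d ≈ 8.71 pc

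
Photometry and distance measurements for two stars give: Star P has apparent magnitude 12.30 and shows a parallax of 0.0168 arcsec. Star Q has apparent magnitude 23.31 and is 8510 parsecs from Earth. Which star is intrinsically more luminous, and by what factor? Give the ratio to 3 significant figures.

Star P is more luminous, by a factor of 1.24.

Star P: d = 1/p = 1/0.0168″ = 59.52 pc
Star P: M = m − 5 log₁₀ d + 5 = 12.30 − 5·1.7747 + 5 = 8.427
Star Q: M = m − 5 log₁₀ d + 5 = 23.31 − 5·3.9299 + 5 = 8.660
ΔM = M_P − M_Q = 8.427 − (8.660) = -0.234; smaller M is more luminous → Star P.
L ratio = 10^(0.4 |ΔM|) = 10^0.094 = 1.240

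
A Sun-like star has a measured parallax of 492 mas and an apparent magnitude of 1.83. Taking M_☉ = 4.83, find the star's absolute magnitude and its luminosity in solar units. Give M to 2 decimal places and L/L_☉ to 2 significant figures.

d = 1/p = 1000/492 mas = 2.033 pc
M = m − 5 log₁₀ d + 5 = 1.83 − 5·0.3080 + 5 = 5.290
M − M_☉ = 5.290 − 4.83 = 0.460
L/L_☉ = 10^(−0.4 × 0.460) = 0.6547

M ≈ 5.29; L/L_☉ ≈ 0.65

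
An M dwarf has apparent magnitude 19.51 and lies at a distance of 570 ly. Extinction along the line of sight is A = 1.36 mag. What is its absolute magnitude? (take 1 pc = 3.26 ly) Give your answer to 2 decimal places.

M ≈ 11.94

d = 570 ly / 3.26 = 174.8 pc
5 log₁₀(d/10 pc) = 5 log₁₀(174.8) − 5 = 6.213
M = m − 5 log₁₀(d/10) − A = 19.51 − 6.213 − 1.36 = 11.937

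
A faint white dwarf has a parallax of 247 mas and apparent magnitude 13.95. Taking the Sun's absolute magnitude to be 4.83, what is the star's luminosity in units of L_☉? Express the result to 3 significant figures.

d = 1/p = 1000/247 mas = 4.049 pc
M = m − 5 log₁₀ d + 5 = 13.95 − 5·0.6073 + 5 = 15.913
M − M_☉ = 15.913 − 4.83 = 11.083
L/L_☉ = 10^(−0.4 × 11.083) = 3.686×10^-5

L/L_☉ ≈ 3.69×10^-5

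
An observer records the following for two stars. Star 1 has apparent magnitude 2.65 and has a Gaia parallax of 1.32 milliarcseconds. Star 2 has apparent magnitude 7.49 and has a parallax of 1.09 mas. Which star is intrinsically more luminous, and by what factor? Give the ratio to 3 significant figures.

Star 1: p = 1.32 mas = 1.32×10^-3″ → d = 1/p = 757.6 pc
Star 1: M = m − 5 log₁₀ d + 5 = 2.65 − 5·2.8794 + 5 = -6.747
Star 2: p = 1.09 mas = 1.09×10^-3″ → d = 1/p = 917.4 pc
Star 2: M = m − 5 log₁₀ d + 5 = 7.49 − 5·2.9626 + 5 = -2.323
ΔM = M_1 − M_2 = -6.747 − (-2.323) = -4.424; smaller M is more luminous → Star 1.
L ratio = 10^(0.4 |ΔM|) = 10^1.770 = 58.84

Star 1 is more luminous, by a factor of 58.8.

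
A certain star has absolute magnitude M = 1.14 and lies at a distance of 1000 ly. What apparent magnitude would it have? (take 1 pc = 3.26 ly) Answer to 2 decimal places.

m ≈ 8.57

d = 1000 ly / 3.26 = 306.7 pc
m = M + 5 log₁₀ d − 5 = 1.14 + 5·2.4868 − 5 = 8.574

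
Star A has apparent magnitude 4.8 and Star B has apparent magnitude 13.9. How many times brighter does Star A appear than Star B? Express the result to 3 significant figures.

4370

Magnitude difference = -9.1
Flux ratio = 10^(−0.4 Δm) = 10^(−0.4 × -9.1) = 10^3.640 = 4365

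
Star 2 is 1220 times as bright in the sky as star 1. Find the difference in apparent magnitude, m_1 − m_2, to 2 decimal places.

m_1 − m_2 ≈ 7.72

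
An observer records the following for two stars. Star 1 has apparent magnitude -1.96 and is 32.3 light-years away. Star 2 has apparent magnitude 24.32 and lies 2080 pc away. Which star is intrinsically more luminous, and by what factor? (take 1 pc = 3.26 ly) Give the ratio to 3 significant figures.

Star 1: d = 32.3 ly / 3.26 = 9.908 pc
Star 1: M = m − 5 log₁₀ d + 5 = -1.96 − 5·0.9960 + 5 = -1.940
Star 2: M = m − 5 log₁₀ d + 5 = 24.32 − 5·3.3181 + 5 = 12.730
ΔM = M_1 − M_2 = -1.940 − (12.730) = -14.670; smaller M is more luminous → Star 1.
L ratio = 10^(0.4 |ΔM|) = 10^5.868 = 737600

Star 1 is more luminous, by a factor of 738000.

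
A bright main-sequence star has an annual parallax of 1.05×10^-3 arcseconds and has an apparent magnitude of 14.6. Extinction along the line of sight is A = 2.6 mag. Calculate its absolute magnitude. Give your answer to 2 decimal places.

M ≈ 2.11

d = 1/p = 1/1.05×10^-3″ = 952.4 pc
5 log₁₀(d/10 pc) = 5 log₁₀(952.4) − 5 = 9.894
M = m − 5 log₁₀(d/10) − A = 14.6 − 9.894 − 2.6 = 2.106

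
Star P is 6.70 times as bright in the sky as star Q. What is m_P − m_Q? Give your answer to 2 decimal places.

m_P − m_Q ≈ -2.07

Pogson: Δm = −2.5 log₁₀(ratio) = −2.5 log₁₀(6.70) = −2.5 × 0.8261 = -2.065
Star P is brighter, so it has the smaller magnitude: the difference is negative.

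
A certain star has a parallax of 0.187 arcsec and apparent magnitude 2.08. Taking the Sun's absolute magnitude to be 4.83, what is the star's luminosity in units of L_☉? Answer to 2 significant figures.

L/L_☉ ≈ 3.6

d = 1/p = 1/0.187″ = 5.348 pc
M = m − 5 log₁₀ d + 5 = 2.08 − 5·0.7282 + 5 = 3.439
M − M_☉ = 3.439 − 4.83 = -1.391
L/L_☉ = 10^(−0.4 × -1.391) = 3.600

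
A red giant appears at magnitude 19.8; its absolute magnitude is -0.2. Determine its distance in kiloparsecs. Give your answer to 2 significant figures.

d ≈ 100 kpc

Distance modulus: m − M = 19.8 − (-0.2) = 20.000
m − M = 5 log₁₀ d − 5
log₁₀ d = (m − M)/5 + 1 = 5.0000
d = 10^5.0000 = 100000 pc
= 100.0 kpc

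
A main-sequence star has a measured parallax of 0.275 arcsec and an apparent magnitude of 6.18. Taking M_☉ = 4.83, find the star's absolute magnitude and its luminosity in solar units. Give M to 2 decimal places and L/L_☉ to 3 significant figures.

d = 1/p = 1/0.275″ = 3.636 pc
M = m − 5 log₁₀ d + 5 = 6.18 − 5·0.5607 + 5 = 8.377
M − M_☉ = 8.377 − 4.83 = 3.547
L/L_☉ = 10^(−0.4 × 3.547) = 0.03814

M ≈ 8.38; L/L_☉ ≈ 0.0381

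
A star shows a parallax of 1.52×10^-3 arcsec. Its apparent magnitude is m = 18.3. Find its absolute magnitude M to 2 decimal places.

d = 1/p = 1/1.52×10^-3″ = 657.9 pc
5 log₁₀(d/10 pc) = 5 log₁₀(657.9) − 5 = 9.091
M = m − 5 log₁₀(d/10) = 18.3 − 9.091 = 9.209

M ≈ 9.21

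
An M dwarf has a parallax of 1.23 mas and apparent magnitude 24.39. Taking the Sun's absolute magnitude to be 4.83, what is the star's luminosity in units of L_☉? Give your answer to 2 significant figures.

L/L_☉ ≈ 9.9×10^-5

d = 1/p = 1000/1.23 mas = 813.0 pc
M = m − 5 log₁₀ d + 5 = 24.39 − 5·2.9101 + 5 = 14.840
M − M_☉ = 14.840 − 4.83 = 10.010
L/L_☉ = 10^(−0.4 × 10.010) = 9.913×10^-5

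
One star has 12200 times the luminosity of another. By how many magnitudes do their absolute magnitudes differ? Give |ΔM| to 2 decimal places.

|ΔM| ≈ 10.22

Pogson: ΔM = −2.5 log₁₀(ratio) = −2.5 log₁₀(12200) = −2.5 × 4.0864 = -10.216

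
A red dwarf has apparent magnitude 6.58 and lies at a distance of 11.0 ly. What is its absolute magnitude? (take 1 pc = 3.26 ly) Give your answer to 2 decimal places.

d = 11.0 ly / 3.26 = 3.374 pc
5 log₁₀(d/10 pc) = 5 log₁₀(3.374) − 5 = -2.359
M = m − 5 log₁₀(d/10) = 6.58 + 2.359 = 8.939

M ≈ 8.94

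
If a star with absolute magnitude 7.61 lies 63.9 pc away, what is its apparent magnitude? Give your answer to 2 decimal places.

m ≈ 11.64

m = M + 5 log₁₀ d − 5 = 7.61 + 5·1.8055 − 5 = 11.638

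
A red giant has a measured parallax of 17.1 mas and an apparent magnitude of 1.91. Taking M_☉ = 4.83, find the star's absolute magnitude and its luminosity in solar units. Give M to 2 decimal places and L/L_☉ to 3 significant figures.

d = 1/p = 1000/17.1 mas = 58.48 pc
M = m − 5 log₁₀ d + 5 = 1.91 − 5·1.7670 + 5 = -1.925
M − M_☉ = -1.925 − 4.83 = -6.755
L/L_☉ = 10^(−0.4 × -6.755) = 503.5

M ≈ -1.93; L/L_☉ ≈ 504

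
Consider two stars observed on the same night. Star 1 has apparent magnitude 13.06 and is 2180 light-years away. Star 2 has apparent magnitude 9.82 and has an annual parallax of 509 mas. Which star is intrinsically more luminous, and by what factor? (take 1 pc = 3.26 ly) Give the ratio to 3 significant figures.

Star 1 is more luminous, by a factor of 5860.

Star 1: d = 2180 ly / 3.26 = 668.7 pc
Star 1: M = m − 5 log₁₀ d + 5 = 13.06 − 5·2.8252 + 5 = 3.934
Star 2: p = 509 mas = 0.509″ → d = 1/p = 1.965 pc
Star 2: M = m − 5 log₁₀ d + 5 = 9.82 − 5·0.2933 + 5 = 13.354
ΔM = M_1 − M_2 = 3.934 − (13.354) = -9.420; smaller M is more luminous → Star 1.
L ratio = 10^(0.4 |ΔM|) = 10^3.768 = 5860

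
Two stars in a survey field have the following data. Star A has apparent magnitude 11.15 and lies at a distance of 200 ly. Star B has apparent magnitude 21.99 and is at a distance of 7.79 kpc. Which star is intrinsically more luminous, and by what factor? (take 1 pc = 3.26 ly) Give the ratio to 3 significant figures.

Star A: d = 200 ly / 3.26 = 61.35 pc
Star A: M = m − 5 log₁₀ d + 5 = 11.15 − 5·1.7878 + 5 = 7.211
Star B: d = 7.79 kpc = 7790 pc
Star B: M = m − 5 log₁₀ d + 5 = 21.99 − 5·3.8915 + 5 = 7.532
ΔM = M_A − M_B = 7.211 − (7.532) = -0.321; smaller M is more luminous → Star A.
L ratio = 10^(0.4 |ΔM|) = 10^0.129 = 1.344

Star A is more luminous, by a factor of 1.34.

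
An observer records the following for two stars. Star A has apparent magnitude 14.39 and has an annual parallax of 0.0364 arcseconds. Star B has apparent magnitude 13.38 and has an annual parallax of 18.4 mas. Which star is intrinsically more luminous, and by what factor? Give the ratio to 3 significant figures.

Star A: d = 1/p = 1/0.0364″ = 27.47 pc
Star A: M = m − 5 log₁₀ d + 5 = 14.39 − 5·1.4389 + 5 = 12.196
Star B: p = 18.4 mas = 0.0184″ → d = 1/p = 54.35 pc
Star B: M = m − 5 log₁₀ d + 5 = 13.38 − 5·1.7352 + 5 = 9.704
ΔM = M_A − M_B = 12.196 − (9.704) = 2.491; smaller M is more luminous → Star B.
L ratio = 10^(0.4 |ΔM|) = 10^0.997 = 9.921

Star B is more luminous, by a factor of 9.92.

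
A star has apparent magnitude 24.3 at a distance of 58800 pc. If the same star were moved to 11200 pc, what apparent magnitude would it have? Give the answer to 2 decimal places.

Flux ∝ 1/d², so Δm = 5 log₁₀(d₂/d₁) = 5 log₁₀(11200/58800) = -3.601
m₂ = m₁ + Δm = 24.3 + (-3.601) = 20.699

m ≈ 20.70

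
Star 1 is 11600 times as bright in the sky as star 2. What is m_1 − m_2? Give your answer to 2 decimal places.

m_1 − m_2 ≈ -10.16

Pogson: Δm = −2.5 log₁₀(ratio) = −2.5 log₁₀(11600) = −2.5 × 4.0645 = -10.161
Star 1 is brighter, so it has the smaller magnitude: the difference is negative.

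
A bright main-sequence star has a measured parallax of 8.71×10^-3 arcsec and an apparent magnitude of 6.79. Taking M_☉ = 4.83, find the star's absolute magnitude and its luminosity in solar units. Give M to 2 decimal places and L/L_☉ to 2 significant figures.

M ≈ 1.49; L/L_☉ ≈ 22

d = 1/p = 1/8.71×10^-3″ = 114.8 pc
M = m − 5 log₁₀ d + 5 = 6.79 − 5·2.0600 + 5 = 1.490
M − M_☉ = 1.490 − 4.83 = -3.340
L/L_☉ = 10^(−0.4 × -3.340) = 21.68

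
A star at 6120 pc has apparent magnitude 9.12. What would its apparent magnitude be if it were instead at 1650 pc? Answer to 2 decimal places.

m ≈ 6.27

Flux ∝ 1/d², so Δm = 5 log₁₀(d₂/d₁) = 5 log₁₀(1650/6120) = -2.846
m₂ = m₁ + Δm = 9.12 + (-2.846) = 6.274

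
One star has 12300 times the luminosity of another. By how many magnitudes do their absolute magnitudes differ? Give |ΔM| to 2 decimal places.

|ΔM| ≈ 10.22

Pogson: ΔM = −2.5 log₁₀(ratio) = −2.5 log₁₀(12300) = −2.5 × 4.0899 = -10.225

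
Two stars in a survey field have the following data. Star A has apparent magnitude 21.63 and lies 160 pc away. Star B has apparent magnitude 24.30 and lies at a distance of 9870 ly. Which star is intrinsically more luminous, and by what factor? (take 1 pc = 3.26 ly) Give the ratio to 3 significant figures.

Star B is more luminous, by a factor of 30.6.

Star A: M = m − 5 log₁₀ d + 5 = 21.63 − 5·2.2041 + 5 = 15.609
Star B: d = 9870 ly / 3.26 = 3028 pc
Star B: M = m − 5 log₁₀ d + 5 = 24.30 − 5·3.4811 + 5 = 11.895
ΔM = M_A − M_B = 15.609 − (11.895) = 3.715; smaller M is more luminous → Star B.
L ratio = 10^(0.4 |ΔM|) = 10^1.486 = 30.62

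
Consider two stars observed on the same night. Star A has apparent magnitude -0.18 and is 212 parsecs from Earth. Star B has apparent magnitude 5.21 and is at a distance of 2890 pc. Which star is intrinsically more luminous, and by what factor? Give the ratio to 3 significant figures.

Star B is more luminous, by a factor of 1.30.

Star A: M = m − 5 log₁₀ d + 5 = -0.18 − 5·2.3263 + 5 = -6.812
Star B: M = m − 5 log₁₀ d + 5 = 5.21 − 5·3.4609 + 5 = -7.094
ΔM = M_A − M_B = -6.812 − (-7.094) = 0.283; smaller M is more luminous → Star B.
L ratio = 10^(0.4 |ΔM|) = 10^0.113 = 1.298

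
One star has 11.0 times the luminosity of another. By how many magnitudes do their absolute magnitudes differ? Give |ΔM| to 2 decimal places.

Pogson: ΔM = −2.5 log₁₀(ratio) = −2.5 log₁₀(11.0) = −2.5 × 1.0414 = -2.603

|ΔM| ≈ 2.60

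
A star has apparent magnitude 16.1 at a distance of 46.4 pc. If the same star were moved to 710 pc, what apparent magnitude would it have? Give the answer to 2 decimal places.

Flux ∝ 1/d², so Δm = 5 log₁₀(d₂/d₁) = 5 log₁₀(710/46.4) = 5.924
m₂ = m₁ + Δm = 16.1 + (5.924) = 22.024

m ≈ 22.02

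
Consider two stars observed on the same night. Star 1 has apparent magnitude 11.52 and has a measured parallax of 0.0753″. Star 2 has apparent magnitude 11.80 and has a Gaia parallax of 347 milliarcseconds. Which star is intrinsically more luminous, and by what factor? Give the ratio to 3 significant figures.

Star 1: d = 1/p = 1/0.0753″ = 13.28 pc
Star 1: M = m − 5 log₁₀ d + 5 = 11.52 − 5·1.1232 + 5 = 10.904
Star 2: p = 347 mas = 0.347″ → d = 1/p = 2.882 pc
Star 2: M = m − 5 log₁₀ d + 5 = 11.80 − 5·0.4597 + 5 = 14.502
ΔM = M_1 − M_2 = 10.904 − (14.502) = -3.598; smaller M is more luminous → Star 1.
L ratio = 10^(0.4 |ΔM|) = 10^1.439 = 27.48

Star 1 is more luminous, by a factor of 27.5.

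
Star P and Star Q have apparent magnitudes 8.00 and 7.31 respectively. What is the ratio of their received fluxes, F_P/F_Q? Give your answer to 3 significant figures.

F_P/F_Q ≈ 0.530

Magnitude difference = 0.69
Flux ratio = 10^(−0.4 Δm) = 10^(−0.4 × 0.69) = 10^-0.276 = 0.5297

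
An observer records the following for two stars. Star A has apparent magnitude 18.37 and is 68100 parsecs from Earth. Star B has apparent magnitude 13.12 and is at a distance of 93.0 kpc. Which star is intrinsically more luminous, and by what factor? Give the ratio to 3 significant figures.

Star A: M = m − 5 log₁₀ d + 5 = 18.37 − 5·4.8331 + 5 = -0.796
Star B: d = 93.0 kpc = 93000 pc
Star B: M = m − 5 log₁₀ d + 5 = 13.12 − 5·4.9685 + 5 = -6.722
ΔM = M_A − M_B = -0.796 − (-6.722) = 5.927; smaller M is more luminous → Star B.
L ratio = 10^(0.4 |ΔM|) = 10^2.371 = 234.8

Star B is more luminous, by a factor of 235.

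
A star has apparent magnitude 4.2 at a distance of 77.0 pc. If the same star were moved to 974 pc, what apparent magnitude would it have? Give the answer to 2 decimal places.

m ≈ 9.71

Flux ∝ 1/d², so Δm = 5 log₁₀(d₂/d₁) = 5 log₁₀(974/77.0) = 5.510
m₂ = m₁ + Δm = 4.2 + (5.510) = 9.710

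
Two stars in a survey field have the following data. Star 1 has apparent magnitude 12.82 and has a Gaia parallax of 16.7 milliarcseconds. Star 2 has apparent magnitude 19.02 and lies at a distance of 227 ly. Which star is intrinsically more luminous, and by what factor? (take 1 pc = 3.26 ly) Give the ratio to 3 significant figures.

Star 1: p = 16.7 mas = 0.0167″ → d = 1/p = 59.88 pc
Star 1: M = m − 5 log₁₀ d + 5 = 12.82 − 5·1.7773 + 5 = 8.934
Star 2: d = 227 ly / 3.26 = 69.63 pc
Star 2: M = m − 5 log₁₀ d + 5 = 19.02 − 5·1.8428 + 5 = 14.806
ΔM = M_1 − M_2 = 8.934 − (14.806) = -5.872; smaller M is more luminous → Star 1.
L ratio = 10^(0.4 |ΔM|) = 10^2.349 = 223.3

Star 1 is more luminous, by a factor of 223.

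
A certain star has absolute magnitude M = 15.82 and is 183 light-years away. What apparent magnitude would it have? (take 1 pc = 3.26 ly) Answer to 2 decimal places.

m ≈ 19.57

d = 183 ly / 3.26 = 56.13 pc
m = M + 5 log₁₀ d − 5 = 15.82 + 5·1.7492 − 5 = 19.566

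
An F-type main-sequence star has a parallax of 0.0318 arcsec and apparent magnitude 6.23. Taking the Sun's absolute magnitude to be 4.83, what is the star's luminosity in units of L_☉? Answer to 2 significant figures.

L/L_☉ ≈ 2.7

d = 1/p = 1/0.0318″ = 31.45 pc
M = m − 5 log₁₀ d + 5 = 6.23 − 5·1.4976 + 5 = 3.742
M − M_☉ = 3.742 − 4.83 = -1.088
L/L_☉ = 10^(−0.4 × -1.088) = 2.724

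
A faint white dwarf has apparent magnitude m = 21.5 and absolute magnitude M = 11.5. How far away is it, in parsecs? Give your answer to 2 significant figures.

d ≈ 1000 pc

Distance modulus: m − M = 21.5 − (11.5) = 10.000
m − M = 5 log₁₀ d − 5
log₁₀ d = (m − M)/5 + 1 = 3.0000
d = 10^3.0000 = 1000 pc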